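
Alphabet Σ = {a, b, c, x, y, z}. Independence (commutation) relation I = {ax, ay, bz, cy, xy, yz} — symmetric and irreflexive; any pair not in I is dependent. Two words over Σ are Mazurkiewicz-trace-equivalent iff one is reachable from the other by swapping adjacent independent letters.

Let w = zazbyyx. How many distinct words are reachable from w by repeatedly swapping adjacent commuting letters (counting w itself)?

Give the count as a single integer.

9

drop 0:z onto floor
drop 1:a onto {0:z}
drop 2:z onto {1:a}
drop 3:b onto {1:a}
drop 4:y onto {3:b}
drop 5:y onto {4:y}
drop 6:x onto {2:z, 3:b}
ground layer = {0:z}
drop-orders for the pieces not yet dropped (sum over which currently-grounded one goes next):
  1 to go: {5} 1  {6} 1
  2 to go: {2,6} 1  {4,5} 1  {5,6} 2
  3 to go: {2,5,6} 3  {4,5,6} 3
  4 to go: {2,4,5,6} 6  {3,4,5,6} 3
  5 to go: {2,3,4,5,6} 9
  if 0:z drops first: 9 orders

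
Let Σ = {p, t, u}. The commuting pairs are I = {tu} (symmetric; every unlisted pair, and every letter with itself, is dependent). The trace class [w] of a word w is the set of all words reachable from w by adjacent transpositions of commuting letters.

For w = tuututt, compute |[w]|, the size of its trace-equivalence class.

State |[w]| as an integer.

0(t) covers ∅
1(u) covers ∅
2(u) covers 1:u
3(t) covers 0:t
4(u) covers 2:u
5(t) covers 3:t
6(t) covers 5:t
floor of heap: 0:t, 1:u
completions by unplaced set U, small U first (add the entries for U minus each lowest piece of U):
  |U|=1: {4}:1  {6}:1
  |U|=2: {2,4}:1  {4,6}:2  {5,6}:1
  |U|=3: {1,2,4}:1  {2,4,6}:3  {3,5,6}:1  {4,5,6}:3
  |U|=4: {0,3,5,6}:1  {1,2,4,6}:4  {2,4,5,6}:6  {3,4,5,6}:4
  |U|=5: {0,3,4,5,6}:5  {1,2,4,5,6}:10  {2,3,4,5,6}:10
  start at 0(t): 20
  start at 1(u): 15
sum over floor = 35

35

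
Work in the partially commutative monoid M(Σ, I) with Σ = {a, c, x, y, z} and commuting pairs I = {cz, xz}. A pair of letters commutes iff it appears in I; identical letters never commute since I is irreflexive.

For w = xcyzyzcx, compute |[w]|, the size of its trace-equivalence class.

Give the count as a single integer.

#0=x has no predecessor
#1=c depends on [0:x]
#2=y depends on [1:c]
#3=z depends on [2:y]
#4=y depends on [3:z]
#5=z depends on [4:y]
#6=c depends on [4:y]
#7=x depends on [6:c]
sources: [0:x]
N(rest) = Σ N(rest − s) over sources s of rest; N(one piece) = 1:
  size 1 → [5]=1  [7]=1
  size 2 → [5,7]=2  [6,7]=1
  size 3 → [5,6,7]=3
  size 4 → [4,5,6,7]=3
  size 5 → [3,4,5,6,7]=3
  size 6 → [2,3,4,5,6,7]=3
  first=0(x) contributes 3

3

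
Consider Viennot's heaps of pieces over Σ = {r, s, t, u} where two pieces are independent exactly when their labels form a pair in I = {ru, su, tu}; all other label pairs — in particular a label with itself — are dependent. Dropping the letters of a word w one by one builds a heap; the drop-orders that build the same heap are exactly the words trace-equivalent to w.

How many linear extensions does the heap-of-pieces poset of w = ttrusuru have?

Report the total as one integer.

56

0(t) covers ∅
1(t) covers 0:t
2(r) covers 1:t
3(u) covers ∅
4(s) covers 2:r
5(u) covers 3:u
6(r) covers 4:s
7(u) covers 5:u
floor of heap: 0:t, 3:u
completions by unplaced set U, small U first (add the entries for U minus each lowest piece of U):
  |U|=1: {6}:1  {7}:1
  |U|=2: {4,6}:1  {5,7}:1  {6,7}:2
  |U|=3: {2,4,6}:1  {3,5,7}:1  {4,6,7}:3  {5,6,7}:3
  |U|=4: {1,2,4,6}:1  {2,4,6,7}:4  {3,5,6,7}:4  {4,5,6,7}:6
  |U|=5: {0,1,2,4,6}:1  {1,2,4,6,7}:5  {2,4,5,6,7}:10  {3,4,5,6,7}:10
  |U|=6: {0,1,2,4,6,7}:6  {1,2,4,5,6,7}:15  {2,3,4,5,6,7}:20
  start at 0(t): 35
  start at 3(u): 21
sum over floor = 56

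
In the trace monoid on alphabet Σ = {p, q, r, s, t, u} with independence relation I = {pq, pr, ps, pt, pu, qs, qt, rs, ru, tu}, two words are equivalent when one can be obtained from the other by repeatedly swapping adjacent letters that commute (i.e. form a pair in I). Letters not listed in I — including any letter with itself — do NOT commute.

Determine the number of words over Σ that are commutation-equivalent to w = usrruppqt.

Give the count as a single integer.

936

piece 0:u — minimal
piece 1:s rests on {0:u}
piece 2:r — minimal
piece 3:r rests on {2:r}
piece 4:u rests on {1:s}
piece 5:p — minimal
piece 6:p rests on {5:p}
piece 7:q rests on {3:r, 4:u}
piece 8:t rests on {1:s, 3:r}
minimal pieces: {0:u, 2:r, 5:p}
ways to finish when only these pieces remain (= sum over removing one remaining piece with nothing left below it):
  1 left: {6}→1  {7}→1  {8}→1
  2 left: {4,7}→1  {5,6}→1  {6,7}→2  {6,8}→2  {7,8}→2
  3 left: {3,7,8}→2  {4,6,7}→3  {4,7,8}→3  {5,6,7}→3  {5,6,8}→3  {6,7,8}→6
  4 left: {1,4,7,8}→3  {2,3,7,8}→2  {3,4,7,8}→5  {3,6,7,8}→8  {4,5,6,7}→6  {4,6,7,8}→12  {5,6,7,8}→12
  5 left: {0,1,4,7,8}→3  {1,3,4,7,8}→8  {1,4,6,7,8}→15  {2,3,4,7,8}→7  {2,3,6,7,8}→10  {3,4,6,7,8}→25  {3,5,6,7,8}→20  {4,5,6,7,8}→30
  6 left: {0,1,3,4,7,8}→11  {0,1,4,6,7,8}→18  {1,2,3,4,7,8}→15  {1,3,4,6,7,8}→48  {1,4,5,6,7,8}→45  {2,3,4,6,7,8}→42  {2,3,5,6,7,8}→30  {3,4,5,6,7,8}→75
  7 left: {0,1,2,3,4,7,8}→26  {0,1,3,4,6,7,8}→77  {0,1,4,5,6,7,8}→63  {1,2,3,4,6,7,8}→105  {1,3,4,5,6,7,8}→168  {2,3,4,5,6,7,8}→147
  placing 0:u first → 420 extensions
  placing 2:r first → 308 extensions
  placing 5:p first → 208 extensions
total linear extensions = 936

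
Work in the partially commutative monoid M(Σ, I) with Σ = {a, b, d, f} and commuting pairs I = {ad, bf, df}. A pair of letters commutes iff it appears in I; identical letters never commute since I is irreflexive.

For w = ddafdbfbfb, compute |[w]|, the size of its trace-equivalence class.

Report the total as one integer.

piece 0:d — minimal
piece 1:d rests on {0:d}
piece 2:a — minimal
piece 3:f rests on {2:a}
piece 4:d rests on {1:d}
piece 5:b rests on {2:a, 4:d}
piece 6:f rests on {3:f}
piece 7:b rests on {5:b}
piece 8:f rests on {6:f}
piece 9:b rests on {7:b}
minimal pieces: {0:d, 2:a}
ways to finish when only these pieces remain (= sum over removing one remaining piece with nothing left below it):
  1 left: {8}→1  {9}→1
  2 left: {6,8}→1  {7,9}→1  {8,9}→2
  3 left: {3,6,8}→1  {5,7,9}→1  {6,8,9}→3  {7,8,9}→3
  4 left: {3,6,8,9}→4  {4,5,7,9}→1  {5,7,8,9}→4  {6,7,8,9}→6
  5 left: {1,4,5,7,9}→1  {3,6,7,8,9}→10  {4,5,7,8,9}→5  {5,6,7,8,9}→10
  6 left: {0,1,4,5,7,9}→1  {1,4,5,7,8,9}→6  {3,5,6,7,8,9}→20  {4,5,6,7,8,9}→15
  7 left: {0,1,4,5,7,8,9}→7  {1,4,5,6,7,8,9}→21  {2,3,5,6,7,8,9}→20  {3,4,5,6,7,8,9}→35
  8 left: {0,1,4,5,6,7,8,9}→28  {1,3,4,5,6,7,8,9}→56  {2,3,4,5,6,7,8,9}→55
  placing 0:d first → 111 extensions
  placing 2:a first → 84 extensions
total linear extensions = 195

195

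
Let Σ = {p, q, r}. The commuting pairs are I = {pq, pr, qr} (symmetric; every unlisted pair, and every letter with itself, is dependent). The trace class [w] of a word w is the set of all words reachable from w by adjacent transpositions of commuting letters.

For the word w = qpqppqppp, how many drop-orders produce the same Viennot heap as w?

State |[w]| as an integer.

piece 0:q — minimal
piece 1:p — minimal
piece 2:q rests on {0:q}
piece 3:p rests on {1:p}
piece 4:p rests on {3:p}
piece 5:q rests on {2:q}
piece 6:p rests on {4:p}
piece 7:p rests on {6:p}
piece 8:p rests on {7:p}
minimal pieces: {0:q, 1:p}
ways to finish when only these pieces remain (= sum over removing one remaining piece with nothing left below it):
  1 left: {5}→1  {8}→1
  2 left: {2,5}→1  {5,8}→2  {7,8}→1
  3 left: {0,2,5}→1  {2,5,8}→3  {5,7,8}→3  {6,7,8}→1
  4 left: {0,2,5,8}→4  {2,5,7,8}→6  {4,6,7,8}→1  {5,6,7,8}→4
  5 left: {0,2,5,7,8}→10  {2,5,6,7,8}→10  {3,4,6,7,8}→1  {4,5,6,7,8}→5
  6 left: {0,2,5,6,7,8}→20  {1,3,4,6,7,8}→1  {2,4,5,6,7,8}→15  {3,4,5,6,7,8}→6
  7 left: {0,2,4,5,6,7,8}→35  {1,3,4,5,6,7,8}→7  {2,3,4,5,6,7,8}→21
  placing 0:q first → 28 extensions
  placing 1:p first → 56 extensions
total linear extensions = 84

84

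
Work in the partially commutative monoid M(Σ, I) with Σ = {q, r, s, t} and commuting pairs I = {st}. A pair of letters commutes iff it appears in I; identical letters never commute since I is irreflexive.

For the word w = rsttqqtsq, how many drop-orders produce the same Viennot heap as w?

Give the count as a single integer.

6

#0=r has no predecessor
#1=s depends on [0:r]
#2=t depends on [0:r]
#3=t depends on [2:t]
#4=q depends on [1:s, 3:t]
#5=q depends on [4:q]
#6=t depends on [5:q]
#7=s depends on [5:q]
#8=q depends on [6:t, 7:s]
sources: [0:r]
N(rest) = Σ N(rest − s) over sources s of rest; N(one piece) = 1:
  size 1 → [8]=1
  size 2 → [6,8]=1  [7,8]=1
  size 3 → [6,7,8]=2
  size 4 → [5,6,7,8]=2
  size 5 → [4,5,6,7,8]=2
  size 6 → [1,4,5,6,7,8]=2  [3,4,5,6,7,8]=2
  size 7 → [1,3,4,5,6,7,8]=4  [2,3,4,5,6,7,8]=2
  first=0(r) contributes 6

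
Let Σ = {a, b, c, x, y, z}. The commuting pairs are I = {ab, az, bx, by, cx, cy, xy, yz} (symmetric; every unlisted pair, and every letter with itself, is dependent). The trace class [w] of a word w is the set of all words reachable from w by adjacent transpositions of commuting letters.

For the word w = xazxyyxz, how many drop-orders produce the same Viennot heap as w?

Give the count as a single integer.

drop 0:x onto floor
drop 1:a onto {0:x}
drop 2:z onto {0:x}
drop 3:x onto {1:a, 2:z}
drop 4:y onto {1:a}
drop 5:y onto {4:y}
drop 6:x onto {3:x}
drop 7:z onto {6:x}
ground layer = {0:x}
drop-orders for the pieces not yet dropped (sum over which currently-grounded one goes next):
  1 to go: {5} 1  {7} 1
  2 to go: {4,5} 1  {5,7} 2  {6,7} 1
  3 to go: {3,6,7} 1  {4,5,7} 3  {5,6,7} 3
  4 to go: {2,3,6,7} 1  {3,5,6,7} 4  {4,5,6,7} 6
  5 to go: {2,3,5,6,7} 5  {3,4,5,6,7} 10
  6 to go: {1,3,4,5,6,7} 10  {2,3,4,5,6,7} 15
  if 0:x drops first: 25 orders

25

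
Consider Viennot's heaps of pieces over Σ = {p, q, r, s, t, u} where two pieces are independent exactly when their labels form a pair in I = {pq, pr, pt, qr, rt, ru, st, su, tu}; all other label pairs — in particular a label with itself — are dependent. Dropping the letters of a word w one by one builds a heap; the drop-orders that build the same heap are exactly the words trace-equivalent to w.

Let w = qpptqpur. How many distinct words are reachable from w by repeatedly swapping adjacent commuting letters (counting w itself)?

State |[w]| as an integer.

drop 0:q onto floor
drop 1:p onto floor
drop 2:p onto {1:p}
drop 3:t onto {0:q}
drop 4:q onto {3:t}
drop 5:p onto {2:p}
drop 6:u onto {4:q, 5:p}
drop 7:r onto floor
ground layer = {0:q, 1:p, 7:r}
drop-orders for the pieces not yet dropped (sum over which currently-grounded one goes next):
  1 to go: {6} 1  {7} 1
  2 to go: {4,6} 1  {5,6} 1  {6,7} 2
  3 to go: {2,5,6} 1  {3,4,6} 1  {4,5,6} 2  {4,6,7} 3  {5,6,7} 3
  4 to go: {0,3,4,6} 1  {1,2,5,6} 1  {2,4,5,6} 3  {2,5,6,7} 4  {3,4,5,6} 3  {3,4,6,7} 4  {4,5,6,7} 8
  5 to go: {0,3,4,5,6} 4  {0,3,4,6,7} 5  {1,2,4,5,6} 4  {1,2,5,6,7} 5  {2,3,4,5,6} 6  {2,4,5,6,7} 15  {3,4,5,6,7} 15
  6 to go: {0,2,3,4,5,6} 10  {0,3,4,5,6,7} 24  {1,2,3,4,5,6} 10  {1,2,4,5,6,7} 24  {2,3,4,5,6,7} 36
  if 0:q drops first: 70 orders
  if 1:p drops first: 70 orders
  if 7:r drops first: 20 orders
heap linearizations: 160

160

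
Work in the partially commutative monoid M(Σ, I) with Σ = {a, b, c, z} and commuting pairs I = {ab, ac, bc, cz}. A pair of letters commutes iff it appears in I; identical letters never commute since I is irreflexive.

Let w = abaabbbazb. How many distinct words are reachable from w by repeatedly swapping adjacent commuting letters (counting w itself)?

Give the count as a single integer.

70

0(a) covers ∅
1(b) covers ∅
2(a) covers 0:a
3(a) covers 2:a
4(b) covers 1:b
5(b) covers 4:b
6(b) covers 5:b
7(a) covers 3:a
8(z) covers 6:b, 7:a
9(b) covers 8:z
floor of heap: 0:a, 1:b
completions by unplaced set U, small U first (add the entries for U minus each lowest piece of U):
  |U|=1: {9}:1
  |U|=2: {8,9}:1
  |U|=3: {6,8,9}:1  {7,8,9}:1
  |U|=4: {3,7,8,9}:1  {5,6,8,9}:1  {6,7,8,9}:2
  |U|=5: {2,3,7,8,9}:1  {3,6,7,8,9}:3  {4,5,6,8,9}:1  {5,6,7,8,9}:3
  |U|=6: {0,2,3,7,8,9}:1  {1,4,5,6,8,9}:1  {2,3,6,7,8,9}:4  {3,5,6,7,8,9}:6  {4,5,6,7,8,9}:4
  |U|=7: {0,2,3,6,7,8,9}:5  {1,4,5,6,7,8,9}:5  {2,3,5,6,7,8,9}:10  {3,4,5,6,7,8,9}:10
  |U|=8: {0,2,3,5,6,7,8,9}:15  {1,3,4,5,6,7,8,9}:15  {2,3,4,5,6,7,8,9}:20
  start at 0(a): 35
  start at 1(b): 35
sum over floor = 70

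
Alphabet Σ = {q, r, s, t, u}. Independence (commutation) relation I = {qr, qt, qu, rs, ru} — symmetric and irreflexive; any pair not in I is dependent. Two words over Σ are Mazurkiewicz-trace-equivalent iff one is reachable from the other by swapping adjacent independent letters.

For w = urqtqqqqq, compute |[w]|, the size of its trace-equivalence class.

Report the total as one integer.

drop 0:u onto floor
drop 1:r onto floor
drop 2:q onto floor
drop 3:t onto {0:u, 1:r}
drop 4:q onto {2:q}
drop 5:q onto {4:q}
drop 6:q onto {5:q}
drop 7:q onto {6:q}
drop 8:q onto {7:q}
ground layer = {0:u, 1:r, 2:q}
drop-orders for the pieces not yet dropped (sum over which currently-grounded one goes next):
  1 to go: {3} 1  {8} 1
  2 to go: {0,3} 1  {1,3} 1  {3,8} 2  {7,8} 1
  3 to go: {0,1,3} 2  {0,3,8} 3  {1,3,8} 3  {3,7,8} 3  {6,7,8} 1
  4 to go: {0,1,3,8} 8  {0,3,7,8} 6  {1,3,7,8} 6  {3,6,7,8} 4  {5,6,7,8} 1
  5 to go: {0,1,3,7,8} 20  {0,3,6,7,8} 10  {1,3,6,7,8} 10  {3,5,6,7,8} 5  {4,5,6,7,8} 1
  6 to go: {0,1,3,6,7,8} 40  {0,3,5,6,7,8} 15  {1,3,5,6,7,8} 15  {2,4,5,6,7,8} 1  {3,4,5,6,7,8} 6
  7 to go: {0,1,3,5,6,7,8} 70  {0,3,4,5,6,7,8} 21  {1,3,4,5,6,7,8} 21  {2,3,4,5,6,7,8} 7
  if 0:u drops first: 28 orders
  if 1:r drops first: 28 orders
  if 2:q drops first: 112 orders
heap linearizations: 168

168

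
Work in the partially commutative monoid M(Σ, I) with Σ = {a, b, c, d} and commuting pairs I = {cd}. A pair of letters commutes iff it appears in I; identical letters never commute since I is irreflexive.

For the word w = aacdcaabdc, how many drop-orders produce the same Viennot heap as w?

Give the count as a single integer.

0(a) covers ∅
1(a) covers 0:a
2(c) covers 1:a
3(d) covers 1:a
4(c) covers 2:c
5(a) covers 3:d, 4:c
6(a) covers 5:a
7(b) covers 6:a
8(d) covers 7:b
9(c) covers 7:b
floor of heap: 0:a
completions by unplaced set U, small U first (add the entries for U minus each lowest piece of U):
  |U|=1: {8}:1  {9}:1
  |U|=2: {8,9}:2
  |U|=3: {7,8,9}:2
  |U|=4: {6,7,8,9}:2
  |U|=5: {5,6,7,8,9}:2
  |U|=6: {3,5,6,7,8,9}:2  {4,5,6,7,8,9}:2
  |U|=7: {2,4,5,6,7,8,9}:2  {3,4,5,6,7,8,9}:4
  |U|=8: {2,3,4,5,6,7,8,9}:6
  start at 0(a): 6

6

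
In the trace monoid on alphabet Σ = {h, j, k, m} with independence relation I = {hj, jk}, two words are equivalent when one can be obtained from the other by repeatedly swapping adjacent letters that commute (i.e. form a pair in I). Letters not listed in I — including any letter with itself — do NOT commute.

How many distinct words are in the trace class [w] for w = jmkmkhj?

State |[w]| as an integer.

3

#0=j has no predecessor
#1=m depends on [0:j]
#2=k depends on [1:m]
#3=m depends on [2:k]
#4=k depends on [3:m]
#5=h depends on [4:k]
#6=j depends on [3:m]
sources: [0:j]
N(rest) = Σ N(rest − s) over sources s of rest; N(one piece) = 1:
  size 1 → [5]=1  [6]=1
  size 2 → [4,5]=1  [5,6]=2
  size 3 → [4,5,6]=3
  size 4 → [3,4,5,6]=3
  size 5 → [2,3,4,5,6]=3
  first=0(j) contributes 3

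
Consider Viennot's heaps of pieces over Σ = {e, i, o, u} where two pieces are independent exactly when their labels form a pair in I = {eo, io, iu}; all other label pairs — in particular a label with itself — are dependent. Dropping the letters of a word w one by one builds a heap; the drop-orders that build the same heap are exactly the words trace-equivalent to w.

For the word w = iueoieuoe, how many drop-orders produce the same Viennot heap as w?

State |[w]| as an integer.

0(i) covers ∅
1(u) covers ∅
2(e) covers 0:i, 1:u
3(o) covers 1:u
4(i) covers 2:e
5(e) covers 4:i
6(u) covers 3:o, 5:e
7(o) covers 6:u
8(e) covers 6:u
floor of heap: 0:i, 1:u
completions by unplaced set U, small U first (add the entries for U minus each lowest piece of U):
  |U|=1: {7}:1  {8}:1
  |U|=2: {7,8}:2
  |U|=3: {6,7,8}:2
  |U|=4: {3,6,7,8}:2  {5,6,7,8}:2
  |U|=5: {3,5,6,7,8}:4  {4,5,6,7,8}:2
  |U|=6: {2,4,5,6,7,8}:2  {3,4,5,6,7,8}:6
  |U|=7: {0,2,4,5,6,7,8}:2  {2,3,4,5,6,7,8}:8
  start at 0(i): 8
  start at 1(u): 10
sum over floor = 18

18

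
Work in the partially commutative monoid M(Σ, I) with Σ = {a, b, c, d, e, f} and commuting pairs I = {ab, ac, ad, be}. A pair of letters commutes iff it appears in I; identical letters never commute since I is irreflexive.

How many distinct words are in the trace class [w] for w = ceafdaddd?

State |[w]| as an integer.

drop 0:c onto floor
drop 1:e onto {0:c}
drop 2:a onto {1:e}
drop 3:f onto {2:a}
drop 4:d onto {3:f}
drop 5:a onto {3:f}
drop 6:d onto {4:d}
drop 7:d onto {6:d}
drop 8:d onto {7:d}
ground layer = {0:c}
drop-orders for the pieces not yet dropped (sum over which currently-grounded one goes next):
  1 to go: {5} 1  {8} 1
  2 to go: {5,8} 2  {7,8} 1
  3 to go: {5,7,8} 3  {6,7,8} 1
  4 to go: {4,6,7,8} 1  {5,6,7,8} 4
  5 to go: {4,5,6,7,8} 5
  6 to go: {3,4,5,6,7,8} 5
  7 to go: {2,3,4,5,6,7,8} 5
  if 0:c drops first: 5 orders

5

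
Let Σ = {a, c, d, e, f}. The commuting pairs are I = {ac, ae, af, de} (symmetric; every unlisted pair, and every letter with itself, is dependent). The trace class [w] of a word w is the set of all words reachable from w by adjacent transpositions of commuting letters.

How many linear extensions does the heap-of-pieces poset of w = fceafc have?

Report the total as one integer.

6

#0=f has no predecessor
#1=c depends on [0:f]
#2=e depends on [1:c]
#3=a has no predecessor
#4=f depends on [2:e]
#5=c depends on [4:f]
sources: [0:f, 3:a]
N(rest) = Σ N(rest − s) over sources s of rest; N(one piece) = 1:
  size 1 → [3]=1  [5]=1
  size 2 → [3,5]=2  [4,5]=1
  size 3 → [2,4,5]=1  [3,4,5]=3
  size 4 → [1,2,4,5]=1  [2,3,4,5]=4
  first=0(f) contributes 5
  first=3(a) contributes 1
|[w]| = 6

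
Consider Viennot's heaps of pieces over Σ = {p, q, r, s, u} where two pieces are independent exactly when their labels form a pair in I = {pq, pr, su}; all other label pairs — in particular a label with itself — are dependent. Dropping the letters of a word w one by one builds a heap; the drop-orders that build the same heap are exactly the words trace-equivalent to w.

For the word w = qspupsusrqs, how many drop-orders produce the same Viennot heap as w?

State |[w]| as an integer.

3

drop 0:q onto floor
drop 1:s onto {0:q}
drop 2:p onto {1:s}
drop 3:u onto {2:p}
drop 4:p onto {3:u}
drop 5:s onto {4:p}
drop 6:u onto {4:p}
drop 7:s onto {5:s}
drop 8:r onto {6:u, 7:s}
drop 9:q onto {8:r}
drop 10:s onto {9:q}
ground layer = {0:q}
drop-orders for the pieces not yet dropped (sum over which currently-grounded one goes next):
  1 to go: {10} 1
  2 to go: {9,10} 1
  3 to go: {8,9,10} 1
  4 to go: {6,8,9,10} 1  {7,8,9,10} 1
  5 to go: {5,7,8,9,10} 1  {6,7,8,9,10} 2
  6 to go: {5,6,7,8,9,10} 3
  7 to go: {4,5,6,7,8,9,10} 3
  8 to go: {3,4,5,6,7,8,9,10} 3
  9 to go: {2,3,4,5,6,7,8,9,10} 3
  if 0:q drops first: 3 orders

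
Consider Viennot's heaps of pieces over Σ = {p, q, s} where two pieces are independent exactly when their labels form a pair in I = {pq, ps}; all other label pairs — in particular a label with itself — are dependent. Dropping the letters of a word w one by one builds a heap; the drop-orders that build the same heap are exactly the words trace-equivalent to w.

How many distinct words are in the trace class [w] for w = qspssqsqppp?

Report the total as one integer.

#0=q has no predecessor
#1=s depends on [0:q]
#2=p has no predecessor
#3=s depends on [1:s]
#4=s depends on [3:s]
#5=q depends on [4:s]
#6=s depends on [5:q]
#7=q depends on [6:s]
#8=p depends on [2:p]
#9=p depends on [8:p]
#10=p depends on [9:p]
sources: [0:q, 2:p]
N(rest) = Σ N(rest − s) over sources s of rest; N(one piece) = 1:
  size 1 → [7]=1  [10]=1
  size 2 → [6,7]=1  [7,10]=2  [9,10]=1
  size 3 → [5,6,7]=1  [6,7,10]=3  [7,9,10]=3  [8,9,10]=1
  size 4 → [2,8,9,10]=1  [4,5,6,7]=1  [5,6,7,10]=4  [6,7,9,10]=6  [7,8,9,10]=4
  size 5 → [2,7,8,9,10]=5  [3,4,5,6,7]=1  [4,5,6,7,10]=5  [5,6,7,9,10]=10  [6,7,8,9,10]=10
  size 6 → [1,3,4,5,6,7]=1  [2,6,7,8,9,10]=15  [3,4,5,6,7,10]=6  [4,5,6,7,9,10]=15  [5,6,7,8,9,10]=20
  size 7 → [0,1,3,4,5,6,7]=1  [1,3,4,5,6,7,10]=7  [2,5,6,7,8,9,10]=35  [3,4,5,6,7,9,10]=21  [4,5,6,7,8,9,10]=35
  size 8 → [0,1,3,4,5,6,7,10]=8  [1,3,4,5,6,7,9,10]=28  [2,4,5,6,7,8,9,10]=70  [3,4,5,6,7,8,9,10]=56
  size 9 → [0,1,3,4,5,6,7,9,10]=36  [1,3,4,5,6,7,8,9,10]=84  [2,3,4,5,6,7,8,9,10]=126
  first=0(q) contributes 210
  first=2(p) contributes 120
|[w]| = 330

330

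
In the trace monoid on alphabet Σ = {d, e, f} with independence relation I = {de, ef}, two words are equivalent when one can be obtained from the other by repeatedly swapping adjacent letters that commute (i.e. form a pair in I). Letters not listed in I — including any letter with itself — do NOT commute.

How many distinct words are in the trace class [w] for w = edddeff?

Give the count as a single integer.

drop 0:e onto floor
drop 1:d onto floor
drop 2:d onto {1:d}
drop 3:d onto {2:d}
drop 4:e onto {0:e}
drop 5:f onto {3:d}
drop 6:f onto {5:f}
ground layer = {0:e, 1:d}
drop-orders for the pieces not yet dropped (sum over which currently-grounded one goes next):
  1 to go: {4} 1  {6} 1
  2 to go: {0,4} 1  {4,6} 2  {5,6} 1
  3 to go: {0,4,6} 3  {3,5,6} 1  {4,5,6} 3
  4 to go: {0,4,5,6} 6  {2,3,5,6} 1  {3,4,5,6} 4
  5 to go: {0,3,4,5,6} 10  {1,2,3,5,6} 1  {2,3,4,5,6} 5
  if 0:e drops first: 6 orders
  if 1:d drops first: 15 orders
heap linearizations: 21

21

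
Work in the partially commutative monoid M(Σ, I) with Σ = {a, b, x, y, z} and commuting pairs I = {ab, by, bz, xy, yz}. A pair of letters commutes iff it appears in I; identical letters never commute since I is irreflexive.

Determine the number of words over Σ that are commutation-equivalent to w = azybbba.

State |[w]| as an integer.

70

piece 0:a — minimal
piece 1:z rests on {0:a}
piece 2:y rests on {0:a}
piece 3:b — minimal
piece 4:b rests on {3:b}
piece 5:b rests on {4:b}
piece 6:a rests on {1:z, 2:y}
minimal pieces: {0:a, 3:b}
ways to finish when only these pieces remain (= sum over removing one remaining piece with nothing left below it):
  1 left: {5}→1  {6}→1
  2 left: {1,6}→1  {2,6}→1  {4,5}→1  {5,6}→2
  3 left: {1,2,6}→2  {1,5,6}→3  {2,5,6}→3  {3,4,5}→1  {4,5,6}→3
  4 left: {0,1,2,6}→2  {1,2,5,6}→8  {1,4,5,6}→6  {2,4,5,6}→6  {3,4,5,6}→4
  5 left: {0,1,2,5,6}→10  {1,2,4,5,6}→20  {1,3,4,5,6}→10  {2,3,4,5,6}→10
  placing 0:a first → 40 extensions
  placing 3:b first → 30 extensions
total linear extensions = 70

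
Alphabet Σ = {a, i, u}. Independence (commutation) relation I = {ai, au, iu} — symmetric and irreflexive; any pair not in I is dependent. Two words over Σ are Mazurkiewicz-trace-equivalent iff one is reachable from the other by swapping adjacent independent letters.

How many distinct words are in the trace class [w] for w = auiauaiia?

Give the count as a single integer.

1260

#0=a has no predecessor
#1=u has no predecessor
#2=i has no predecessor
#3=a depends on [0:a]
#4=u depends on [1:u]
#5=a depends on [3:a]
#6=i depends on [2:i]
#7=i depends on [6:i]
#8=a depends on [5:a]
sources: [0:a, 1:u, 2:i]
N(rest) = Σ N(rest − s) over sources s of rest; N(one piece) = 1:
  size 1 → [4]=1  [7]=1  [8]=1
  size 2 → [1,4]=1  [4,7]=2  [4,8]=2  [5,8]=1  [6,7]=1  [7,8]=2
  size 3 → [1,4,7]=3  [1,4,8]=3  [2,6,7]=1  [3,5,8]=1  [4,5,8]=3  [4,6,7]=3  [4,7,8]=6  [5,7,8]=3  [6,7,8]=3
  size 4 → [0,3,5,8]=1  [1,4,5,8]=6  [1,4,6,7]=6  [1,4,7,8]=12  [2,4,6,7]=4  [2,6,7,8]=4  [3,4,5,8]=4  [3,5,7,8]=4  [4,5,7,8]=12  [4,6,7,8]=12  [5,6,7,8]=6
  size 5 → [0,3,4,5,8]=5  [0,3,5,7,8]=5  [1,2,4,6,7]=10  [1,3,4,5,8]=10  [1,4,5,7,8]=30  [1,4,6,7,8]=30  [2,4,6,7,8]=20  [2,5,6,7,8]=10  [3,4,5,7,8]=20  [3,5,6,7,8]=10  [4,5,6,7,8]=30
  size 6 → [0,1,3,4,5,8]=15  [0,3,4,5,7,8]=30  [0,3,5,6,7,8]=15  [1,2,4,6,7,8]=60  [1,3,4,5,7,8]=60  [1,4,5,6,7,8]=90  [2,3,5,6,7,8]=20  [2,4,5,6,7,8]=60  [3,4,5,6,7,8]=60
  size 7 → [0,1,3,4,5,7,8]=105  [0,2,3,5,6,7,8]=35  [0,3,4,5,6,7,8]=105  [1,2,4,5,6,7,8]=210  [1,3,4,5,6,7,8]=210  [2,3,4,5,6,7,8]=140
  first=0(a) contributes 560
  first=1(u) contributes 280
  first=2(i) contributes 420
|[w]| = 1260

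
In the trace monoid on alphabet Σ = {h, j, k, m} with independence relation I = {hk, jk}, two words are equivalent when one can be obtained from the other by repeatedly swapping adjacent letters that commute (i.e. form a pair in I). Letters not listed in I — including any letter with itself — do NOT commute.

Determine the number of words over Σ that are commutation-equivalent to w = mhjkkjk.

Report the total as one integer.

#0=m has no predecessor
#1=h depends on [0:m]
#2=j depends on [1:h]
#3=k depends on [0:m]
#4=k depends on [3:k]
#5=j depends on [2:j]
#6=k depends on [4:k]
sources: [0:m]
N(rest) = Σ N(rest − s) over sources s of rest; N(one piece) = 1:
  size 1 → [5]=1  [6]=1
  size 2 → [2,5]=1  [4,6]=1  [5,6]=2
  size 3 → [1,2,5]=1  [2,5,6]=3  [3,4,6]=1  [4,5,6]=3
  size 4 → [1,2,5,6]=4  [2,4,5,6]=6  [3,4,5,6]=4
  size 5 → [1,2,4,5,6]=10  [2,3,4,5,6]=10
  first=0(m) contributes 20

20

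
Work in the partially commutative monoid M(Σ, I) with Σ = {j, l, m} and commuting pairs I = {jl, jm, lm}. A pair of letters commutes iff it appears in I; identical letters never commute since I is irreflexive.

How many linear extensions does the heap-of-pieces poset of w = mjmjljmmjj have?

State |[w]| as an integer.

#0=m has no predecessor
#1=j has no predecessor
#2=m depends on [0:m]
#3=j depends on [1:j]
#4=l has no predecessor
#5=j depends on [3:j]
#6=m depends on [2:m]
#7=m depends on [6:m]
#8=j depends on [5:j]
#9=j depends on [8:j]
sources: [0:m, 1:j, 4:l]
N(rest) = Σ N(rest − s) over sources s of rest; N(one piece) = 1:
  size 1 → [4]=1  [7]=1  [9]=1
  size 2 → [4,7]=2  [4,9]=2  [6,7]=1  [7,9]=2  [8,9]=1
  size 3 → [2,6,7]=1  [4,6,7]=3  [4,7,9]=6  [4,8,9]=3  [5,8,9]=1  [6,7,9]=3  [7,8,9]=3
  size 4 → [0,2,6,7]=1  [2,4,6,7]=4  [2,6,7,9]=4  [3,5,8,9]=1  [4,5,8,9]=4  [4,6,7,9]=12  [4,7,8,9]=12  [5,7,8,9]=4  [6,7,8,9]=6
  size 5 → [0,2,4,6,7]=5  [0,2,6,7,9]=5  [1,3,5,8,9]=1  [2,4,6,7,9]=20  [2,6,7,8,9]=10  [3,4,5,8,9]=5  [3,5,7,8,9]=5  [4,5,7,8,9]=20  [4,6,7,8,9]=30  [5,6,7,8,9]=10
  size 6 → [0,2,4,6,7,9]=30  [0,2,6,7,8,9]=15  [1,3,4,5,8,9]=6  [1,3,5,7,8,9]=6  [2,4,6,7,8,9]=60  [2,5,6,7,8,9]=20  [3,4,5,7,8,9]=30  [3,5,6,7,8,9]=15  [4,5,6,7,8,9]=60
  size 7 → [0,2,4,6,7,8,9]=105  [0,2,5,6,7,8,9]=35  [1,3,4,5,7,8,9]=42  [1,3,5,6,7,8,9]=21  [2,3,5,6,7,8,9]=35  [2,4,5,6,7,8,9]=140  [3,4,5,6,7,8,9]=105
  size 8 → [0,2,3,5,6,7,8,9]=70  [0,2,4,5,6,7,8,9]=280  [1,2,3,5,6,7,8,9]=56  [1,3,4,5,6,7,8,9]=168  [2,3,4,5,6,7,8,9]=280
  first=0(m) contributes 504
  first=1(j) contributes 630
  first=4(l) contributes 126
|[w]| = 1260

1260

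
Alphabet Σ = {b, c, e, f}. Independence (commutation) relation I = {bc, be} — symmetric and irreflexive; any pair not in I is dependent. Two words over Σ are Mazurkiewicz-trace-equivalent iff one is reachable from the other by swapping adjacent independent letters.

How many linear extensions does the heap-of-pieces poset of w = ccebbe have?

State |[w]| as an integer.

#0=c has no predecessor
#1=c depends on [0:c]
#2=e depends on [1:c]
#3=b has no predecessor
#4=b depends on [3:b]
#5=e depends on [2:e]
sources: [0:c, 3:b]
N(rest) = Σ N(rest − s) over sources s of rest; N(one piece) = 1:
  size 1 → [4]=1  [5]=1
  size 2 → [2,5]=1  [3,4]=1  [4,5]=2
  size 3 → [1,2,5]=1  [2,4,5]=3  [3,4,5]=3
  size 4 → [0,1,2,5]=1  [1,2,4,5]=4  [2,3,4,5]=6
  first=0(c) contributes 10
  first=3(b) contributes 5
|[w]| = 15

15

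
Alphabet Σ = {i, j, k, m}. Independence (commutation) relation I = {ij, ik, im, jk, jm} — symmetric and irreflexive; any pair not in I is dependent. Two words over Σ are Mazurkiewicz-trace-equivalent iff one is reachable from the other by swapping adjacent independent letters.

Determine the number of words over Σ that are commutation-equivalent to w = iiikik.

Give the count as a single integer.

15

#0=i has no predecessor
#1=i depends on [0:i]
#2=i depends on [1:i]
#3=k has no predecessor
#4=i depends on [2:i]
#5=k depends on [3:k]
sources: [0:i, 3:k]
N(rest) = Σ N(rest − s) over sources s of rest; N(one piece) = 1:
  size 1 → [4]=1  [5]=1
  size 2 → [2,4]=1  [3,5]=1  [4,5]=2
  size 3 → [1,2,4]=1  [2,4,5]=3  [3,4,5]=3
  size 4 → [0,1,2,4]=1  [1,2,4,5]=4  [2,3,4,5]=6
  first=0(i) contributes 10
  first=3(k) contributes 5
|[w]| = 15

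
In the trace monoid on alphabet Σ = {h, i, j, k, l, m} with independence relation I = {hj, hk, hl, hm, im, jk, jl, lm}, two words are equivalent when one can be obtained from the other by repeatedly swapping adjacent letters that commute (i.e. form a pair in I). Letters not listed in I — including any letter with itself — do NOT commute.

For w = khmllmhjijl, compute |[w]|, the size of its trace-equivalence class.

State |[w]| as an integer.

drop 0:k onto floor
drop 1:h onto floor
drop 2:m onto {0:k}
drop 3:l onto {0:k}
drop 4:l onto {3:l}
drop 5:m onto {2:m}
drop 6:h onto {1:h}
drop 7:j onto {5:m}
drop 8:i onto {4:l, 6:h, 7:j}
drop 9:j onto {8:i}
drop 10:l onto {8:i}
ground layer = {0:k, 1:h}
drop-orders for the pieces not yet dropped (sum over which currently-grounded one goes next):
  1 to go: {9} 1  {10} 1
  2 to go: {9,10} 2
  3 to go: {8,9,10} 2
  4 to go: {4,8,9,10} 2  {6,8,9,10} 2  {7,8,9,10} 2
  5 to go: {1,6,8,9,10} 2  {3,4,8,9,10} 2  {4,6,8,9,10} 4  {4,7,8,9,10} 4  {5,7,8,9,10} 2  {6,7,8,9,10} 4
  6 to go: {1,4,6,8,9,10} 6  {1,6,7,8,9,10} 6  {2,5,7,8,9,10} 2  {3,4,6,8,9,10} 6  {3,4,7,8,9,10} 6  {4,5,7,8,9,10} 6  {4,6,7,8,9,10} 12  {5,6,7,8,9,10} 6
  7 to go: {1,3,4,6,8,9,10} 12  {1,4,6,7,8,9,10} 24  {1,5,6,7,8,9,10} 12  {2,4,5,7,8,9,10} 8  {2,5,6,7,8,9,10} 8  {3,4,5,7,8,9,10} 12  {3,4,6,7,8,9,10} 24  {4,5,6,7,8,9,10} 24
  8 to go: {1,2,5,6,7,8,9,10} 20  {1,3,4,6,7,8,9,10} 60  {1,4,5,6,7,8,9,10} 60  {2,3,4,5,7,8,9,10} 20  {2,4,5,6,7,8,9,10} 40  {3,4,5,6,7,8,9,10} 60
  9 to go: {0,2,3,4,5,7,8,9,10} 20  {1,2,4,5,6,7,8,9,10} 120  {1,3,4,5,6,7,8,9,10} 180  {2,3,4,5,6,7,8,9,10} 120
  if 0:k drops first: 420 orders
  if 1:h drops first: 140 orders
heap linearizations: 560

560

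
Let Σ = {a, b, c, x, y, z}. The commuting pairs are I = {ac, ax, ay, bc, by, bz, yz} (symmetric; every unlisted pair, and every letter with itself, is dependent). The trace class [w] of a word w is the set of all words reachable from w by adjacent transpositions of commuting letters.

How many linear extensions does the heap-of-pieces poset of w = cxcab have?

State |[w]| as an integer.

#0=c has no predecessor
#1=x depends on [0:c]
#2=c depends on [1:x]
#3=a has no predecessor
#4=b depends on [1:x, 3:a]
sources: [0:c, 3:a]
N(rest) = Σ N(rest − s) over sources s of rest; N(one piece) = 1:
  size 1 → [2]=1  [4]=1
  size 2 → [2,4]=2  [3,4]=1
  size 3 → [1,2,4]=2  [2,3,4]=3
  first=0(c) contributes 5
  first=3(a) contributes 2
|[w]| = 7

7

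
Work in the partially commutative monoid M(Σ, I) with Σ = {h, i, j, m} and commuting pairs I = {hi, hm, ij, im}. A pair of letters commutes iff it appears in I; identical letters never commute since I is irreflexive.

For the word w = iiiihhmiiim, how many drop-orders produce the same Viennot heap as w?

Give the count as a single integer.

1980

drop 0:i onto floor
drop 1:i onto {0:i}
drop 2:i onto {1:i}
drop 3:i onto {2:i}
drop 4:h onto floor
drop 5:h onto {4:h}
drop 6:m onto floor
drop 7:i onto {3:i}
drop 8:i onto {7:i}
drop 9:i onto {8:i}
drop 10:m onto {6:m}
ground layer = {0:i, 4:h, 6:m}
drop-orders for the pieces not yet dropped (sum over which currently-grounded one goes next):
  1 to go: {5} 1  {9} 1  {10} 1
  2 to go: {4,5} 1  {5,9} 2  {5,10} 2  {6,10} 1  {8,9} 1  {9,10} 2
  3 to go: {4,5,9} 3  {4,5,10} 3  {5,6,10} 3  {5,8,9} 3  {5,9,10} 6  {6,9,10} 3  {7,8,9} 1  {8,9,10} 3
  4 to go: {3,7,8,9} 1  {4,5,6,10} 6  {4,5,8,9} 6  {4,5,9,10} 12  {5,6,9,10} 12  {5,7,8,9} 4  {5,8,9,10} 12  {6,8,9,10} 6  {7,8,9,10} 4
  5 to go: {2,3,7,8,9} 1  {3,5,7,8,9} 5  {3,7,8,9,10} 5  {4,5,6,9,10} 30  {4,5,7,8,9} 10  {4,5,8,9,10} 30  {5,6,8,9,10} 30  {5,7,8,9,10} 20  {6,7,8,9,10} 10
  6 to go: {1,2,3,7,8,9} 1  {2,3,5,7,8,9} 6  {2,3,7,8,9,10} 6  {3,4,5,7,8,9} 15  {3,5,7,8,9,10} 30  {3,6,7,8,9,10} 15  {4,5,6,8,9,10} 90  {4,5,7,8,9,10} 60  {5,6,7,8,9,10} 60
  7 to go: {0,1,2,3,7,8,9} 1  {1,2,3,5,7,8,9} 7  {1,2,3,7,8,9,10} 7  {2,3,4,5,7,8,9} 21  {2,3,5,7,8,9,10} 42  {2,3,6,7,8,9,10} 21  {3,4,5,7,8,9,10} 105  {3,5,6,7,8,9,10} 105  {4,5,6,7,8,9,10} 210
  8 to go: {0,1,2,3,5,7,8,9} 8  {0,1,2,3,7,8,9,10} 8  {1,2,3,4,5,7,8,9} 28  {1,2,3,5,7,8,9,10} 56  {1,2,3,6,7,8,9,10} 28  {2,3,4,5,7,8,9,10} 168  {2,3,5,6,7,8,9,10} 168  {3,4,5,6,7,8,9,10} 420
  9 to go: {0,1,2,3,4,5,7,8,9} 36  {0,1,2,3,5,7,8,9,10} 72  {0,1,2,3,6,7,8,9,10} 36  {1,2,3,4,5,7,8,9,10} 252  {1,2,3,5,6,7,8,9,10} 252  {2,3,4,5,6,7,8,9,10} 756
  if 0:i drops first: 1260 orders
  if 4:h drops first: 360 orders
  if 6:m drops first: 360 orders
heap linearizations: 1980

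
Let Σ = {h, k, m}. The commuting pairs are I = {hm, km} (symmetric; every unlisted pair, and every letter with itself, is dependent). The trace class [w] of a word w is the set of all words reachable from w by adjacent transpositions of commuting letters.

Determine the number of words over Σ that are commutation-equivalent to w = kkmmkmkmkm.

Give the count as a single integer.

252

#0=k has no predecessor
#1=k depends on [0:k]
#2=m has no predecessor
#3=m depends on [2:m]
#4=k depends on [1:k]
#5=m depends on [3:m]
#6=k depends on [4:k]
#7=m depends on [5:m]
#8=k depends on [6:k]
#9=m depends on [7:m]
sources: [0:k, 2:m]
N(rest) = Σ N(rest − s) over sources s of rest; N(one piece) = 1:
  size 1 → [8]=1  [9]=1
  size 2 → [6,8]=1  [7,9]=1  [8,9]=2
  size 3 → [4,6,8]=1  [5,7,9]=1  [6,8,9]=3  [7,8,9]=3
  size 4 → [1,4,6,8]=1  [3,5,7,9]=1  [4,6,8,9]=4  [5,7,8,9]=4  [6,7,8,9]=6
  size 5 → [0,1,4,6,8]=1  [1,4,6,8,9]=5  [2,3,5,7,9]=1  [3,5,7,8,9]=5  [4,6,7,8,9]=10  [5,6,7,8,9]=10
  size 6 → [0,1,4,6,8,9]=6  [1,4,6,7,8,9]=15  [2,3,5,7,8,9]=6  [3,5,6,7,8,9]=15  [4,5,6,7,8,9]=20
  size 7 → [0,1,4,6,7,8,9]=21  [1,4,5,6,7,8,9]=35  [2,3,5,6,7,8,9]=21  [3,4,5,6,7,8,9]=35
  size 8 → [0,1,4,5,6,7,8,9]=56  [1,3,4,5,6,7,8,9]=70  [2,3,4,5,6,7,8,9]=56
  first=0(k) contributes 126
  first=2(m) contributes 126
|[w]| = 252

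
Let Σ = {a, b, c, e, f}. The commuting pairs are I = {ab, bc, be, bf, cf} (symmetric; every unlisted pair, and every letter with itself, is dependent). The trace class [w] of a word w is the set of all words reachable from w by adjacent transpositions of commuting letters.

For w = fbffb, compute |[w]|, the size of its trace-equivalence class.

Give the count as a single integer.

#0=f has no predecessor
#1=b has no predecessor
#2=f depends on [0:f]
#3=f depends on [2:f]
#4=b depends on [1:b]
sources: [0:f, 1:b]
N(rest) = Σ N(rest − s) over sources s of rest; N(one piece) = 1:
  size 1 → [3]=1  [4]=1
  size 2 → [1,4]=1  [2,3]=1  [3,4]=2
  size 3 → [0,2,3]=1  [1,3,4]=3  [2,3,4]=3
  first=0(f) contributes 6
  first=1(b) contributes 4
|[w]| = 10

10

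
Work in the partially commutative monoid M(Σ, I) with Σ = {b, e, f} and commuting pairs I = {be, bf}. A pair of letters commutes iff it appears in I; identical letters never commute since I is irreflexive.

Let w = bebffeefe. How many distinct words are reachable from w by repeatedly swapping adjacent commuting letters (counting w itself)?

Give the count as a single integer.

36

#0=b has no predecessor
#1=e has no predecessor
#2=b depends on [0:b]
#3=f depends on [1:e]
#4=f depends on [3:f]
#5=e depends on [4:f]
#6=e depends on [5:e]
#7=f depends on [6:e]
#8=e depends on [7:f]
sources: [0:b, 1:e]
N(rest) = Σ N(rest − s) over sources s of rest; N(one piece) = 1:
  size 1 → [2]=1  [8]=1
  size 2 → [0,2]=1  [2,8]=2  [7,8]=1
  size 3 → [0,2,8]=3  [2,7,8]=3  [6,7,8]=1
  size 4 → [0,2,7,8]=6  [2,6,7,8]=4  [5,6,7,8]=1
  size 5 → [0,2,6,7,8]=10  [2,5,6,7,8]=5  [4,5,6,7,8]=1
  size 6 → [0,2,5,6,7,8]=15  [2,4,5,6,7,8]=6  [3,4,5,6,7,8]=1
  size 7 → [0,2,4,5,6,7,8]=21  [1,3,4,5,6,7,8]=1  [2,3,4,5,6,7,8]=7
  first=0(b) contributes 8
  first=1(e) contributes 28
|[w]| = 36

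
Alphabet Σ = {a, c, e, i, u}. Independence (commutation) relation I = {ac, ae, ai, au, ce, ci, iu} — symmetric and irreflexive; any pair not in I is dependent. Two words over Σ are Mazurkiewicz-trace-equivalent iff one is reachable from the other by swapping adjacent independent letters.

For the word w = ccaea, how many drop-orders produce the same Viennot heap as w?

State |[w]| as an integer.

30

#0=c has no predecessor
#1=c depends on [0:c]
#2=a has no predecessor
#3=e has no predecessor
#4=a depends on [2:a]
sources: [0:c, 2:a, 3:e]
N(rest) = Σ N(rest − s) over sources s of rest; N(one piece) = 1:
  size 1 → [1]=1  [3]=1  [4]=1
  size 2 → [0,1]=1  [1,3]=2  [1,4]=2  [2,4]=1  [3,4]=2
  size 3 → [0,1,3]=3  [0,1,4]=3  [1,2,4]=3  [1,3,4]=6  [2,3,4]=3
  first=0(c) contributes 12
  first=2(a) contributes 12
  first=3(e) contributes 6
|[w]| = 30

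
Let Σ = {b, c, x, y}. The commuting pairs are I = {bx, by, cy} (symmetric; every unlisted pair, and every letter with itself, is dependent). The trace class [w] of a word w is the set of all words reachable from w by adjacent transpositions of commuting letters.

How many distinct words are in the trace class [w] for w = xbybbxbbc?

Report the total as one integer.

piece 0:x — minimal
piece 1:b — minimal
piece 2:y rests on {0:x}
piece 3:b rests on {1:b}
piece 4:b rests on {3:b}
piece 5:x rests on {2:y}
piece 6:b rests on {4:b}
piece 7:b rests on {6:b}
piece 8:c rests on {5:x, 7:b}
minimal pieces: {0:x, 1:b}
ways to finish when only these pieces remain (= sum over removing one remaining piece with nothing left below it):
  1 left: {8}→1
  2 left: {5,8}→1  {7,8}→1
  3 left: {2,5,8}→1  {5,7,8}→2  {6,7,8}→1
  4 left: {0,2,5,8}→1  {2,5,7,8}→3  {4,6,7,8}→1  {5,6,7,8}→3
  5 left: {0,2,5,7,8}→4  {2,5,6,7,8}→6  {3,4,6,7,8}→1  {4,5,6,7,8}→4
  6 left: {0,2,5,6,7,8}→10  {1,3,4,6,7,8}→1  {2,4,5,6,7,8}→10  {3,4,5,6,7,8}→5
  7 left: {0,2,4,5,6,7,8}→20  {1,3,4,5,6,7,8}→6  {2,3,4,5,6,7,8}→15
  placing 0:x first → 21 extensions
  placing 1:b first → 35 extensions
total linear extensions = 56

56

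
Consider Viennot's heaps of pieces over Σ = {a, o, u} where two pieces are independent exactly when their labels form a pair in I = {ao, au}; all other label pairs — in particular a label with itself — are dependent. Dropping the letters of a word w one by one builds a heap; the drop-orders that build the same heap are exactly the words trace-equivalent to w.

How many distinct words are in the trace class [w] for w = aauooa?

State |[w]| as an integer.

piece 0:a — minimal
piece 1:a rests on {0:a}
piece 2:u — minimal
piece 3:o rests on {2:u}
piece 4:o rests on {3:o}
piece 5:a rests on {1:a}
minimal pieces: {0:a, 2:u}
ways to finish when only these pieces remain (= sum over removing one remaining piece with nothing left below it):
  1 left: {4}→1  {5}→1
  2 left: {1,5}→1  {3,4}→1  {4,5}→2
  3 left: {0,1,5}→1  {1,4,5}→3  {2,3,4}→1  {3,4,5}→3
  4 left: {0,1,4,5}→4  {1,3,4,5}→6  {2,3,4,5}→4
  placing 0:a first → 10 extensions
  placing 2:u first → 10 extensions
total linear extensions = 20

20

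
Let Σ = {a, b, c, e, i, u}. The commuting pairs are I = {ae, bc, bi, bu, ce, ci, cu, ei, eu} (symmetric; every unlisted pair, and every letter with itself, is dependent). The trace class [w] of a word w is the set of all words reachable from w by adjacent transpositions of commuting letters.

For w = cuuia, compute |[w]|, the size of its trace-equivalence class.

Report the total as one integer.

4

0(c) covers ∅
1(u) covers ∅
2(u) covers 1:u
3(i) covers 2:u
4(a) covers 0:c, 3:i
floor of heap: 0:c, 1:u
completions by unplaced set U, small U first (add the entries for U minus each lowest piece of U):
  |U|=1: {4}:1
  |U|=2: {0,4}:1  {3,4}:1
  |U|=3: {0,3,4}:2  {2,3,4}:1
  start at 0(c): 1
  start at 1(u): 3
sum over floor = 4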